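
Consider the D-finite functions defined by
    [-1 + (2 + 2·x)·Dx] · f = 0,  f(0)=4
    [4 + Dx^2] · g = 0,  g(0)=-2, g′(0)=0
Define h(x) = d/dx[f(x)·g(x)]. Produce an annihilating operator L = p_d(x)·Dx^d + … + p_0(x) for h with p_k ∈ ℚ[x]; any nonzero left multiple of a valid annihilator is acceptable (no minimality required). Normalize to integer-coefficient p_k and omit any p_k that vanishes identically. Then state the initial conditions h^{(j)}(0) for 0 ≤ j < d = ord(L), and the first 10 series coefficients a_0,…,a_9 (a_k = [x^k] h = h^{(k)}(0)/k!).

L = (413 + 1344·x + 1696·x^2 + 1024·x^3 + 256·x^4) + (-52 - 180·x - 192·x^2 - 64·x^3)·Dx + (76 + 280·x + 396·x^2 + 256·x^3 + 64·x^4)·Dx^2  (order 2).
h: a_k = -4, 34, 45/2, -337/12, -905/96, 5281/960, 26677/11520, -199649/161280, 112887/286720, -20939279/46448640, …
ICs: h(0) = -4, h′(0) = 34.

f: a_k = 4, 2, -1/2, 1/4, -5/32, 7/64, -21/256, 33/512, -429/8192, 715/16384, …
g: a_k = -2, 0, 4, 0, -4/3, 0, 8/45, 0, -4/315, 0, …
L₀ := L_f ⊗_s L_g (sym. prod.), ord ≤ 2.
h₀' ⇒ L via d/dx closure of L₀.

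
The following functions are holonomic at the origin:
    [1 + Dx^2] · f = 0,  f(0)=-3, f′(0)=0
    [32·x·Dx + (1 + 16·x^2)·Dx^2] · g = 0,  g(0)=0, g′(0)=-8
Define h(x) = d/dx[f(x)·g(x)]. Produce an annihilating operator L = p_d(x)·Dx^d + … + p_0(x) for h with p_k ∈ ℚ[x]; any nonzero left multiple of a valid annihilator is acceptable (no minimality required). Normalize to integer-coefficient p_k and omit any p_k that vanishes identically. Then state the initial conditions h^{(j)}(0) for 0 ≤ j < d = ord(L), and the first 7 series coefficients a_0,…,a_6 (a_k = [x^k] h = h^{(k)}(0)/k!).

f: a_k = -3, 0, 3/2, 0, -1/8, 0, 1/240, …
g: a_k = 0, -8, 0, 128/3, 0, -2048/5, 0, …
L₀ := L_f ⊗_s L_g (sym. prod.), ord ≤ 4.
h=h₀': d/dx-closure on L₀ ⇒ L.
L = (209105 + 6893664·x^2 + 261353216·x^4 + 52248576·x^6 - 2162688·x^8 - 60817408·x^10 + 16777216·x^12) + (108608·x + 9933824·x^3 + 133857280·x^5 + 44564480·x^7 + 20971520·x^9 + 67108864·x^11)·Dx + (210210 + 6980800·x^2 + 263314944·x^4 + 66224128·x^6 + 4063232·x^8 - 54525952·x^10 + 33554432·x^12)·Dx^2 + (108608·x + 9933824·x^3 + 133857280·x^5 + 44564480·x^7 + 20971520·x^9 + 67108864·x^11)·Dx^3 + (1105 + 87136·x^2 + 1961728·x^4 + 13975552·x^6 + 6225920·x^8 + 6291456·x^10 + 16777216·x^12)·Dx^4  (order 4).
h: a_k = 24, 0, -420, 0, 6469, 0, -3079271/30, …
ICs: h(0) = 24, h′(0) = 0, h′′(0) = -840, h′′′(0) = 0.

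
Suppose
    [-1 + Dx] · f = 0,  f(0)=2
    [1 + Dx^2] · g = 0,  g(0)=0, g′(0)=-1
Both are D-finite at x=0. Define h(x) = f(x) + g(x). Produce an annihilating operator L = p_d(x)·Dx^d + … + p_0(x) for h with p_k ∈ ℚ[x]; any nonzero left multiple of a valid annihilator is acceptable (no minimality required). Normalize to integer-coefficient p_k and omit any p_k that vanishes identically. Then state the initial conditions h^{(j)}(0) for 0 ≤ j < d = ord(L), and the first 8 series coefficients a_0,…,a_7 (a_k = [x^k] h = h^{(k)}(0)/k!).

f: a_k = 2, 2, 1, 1/3, 1/12, 1/60, 1/360, 1/2520, …
g: a_k = 0, -1, 0, 1/6, 0, -1/120, 0, 1/5040, …
Weyl lclm of L_f,L_g ⇒ L₀ (ord ≤ 3).
L = -1 + Dx - Dx^2 + Dx^3  (order 3).
h: a_k = 2, 1, 1, 1/2, 1/12, 1/120, 1/360, 1/1680, …
ICs: h(0) = 2, h′(0) = 1, h′′(0) = 2.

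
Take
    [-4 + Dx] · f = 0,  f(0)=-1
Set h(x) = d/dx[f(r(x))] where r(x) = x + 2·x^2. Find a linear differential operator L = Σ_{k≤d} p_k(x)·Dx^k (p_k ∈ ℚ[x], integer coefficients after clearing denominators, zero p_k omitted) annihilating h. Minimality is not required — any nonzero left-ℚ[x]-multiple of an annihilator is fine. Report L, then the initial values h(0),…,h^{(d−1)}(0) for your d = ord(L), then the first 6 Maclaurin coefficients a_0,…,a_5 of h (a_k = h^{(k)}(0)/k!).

f: a_k = -1, -4, -8, -32/3, -32/3, -128/15, …
Substitute x→r, Dx→(1/r')Dx; clear ⇒ L₀.
h₀' ⇒ L via d/dx closure of L₀.
L = (8 + 32·x + 64·x^2) + (-1 - 4·x)·Dx  (order 1).
h: a_k = -4, -32, -128, -1280/3, -3328/3, -38912/15, …
ICs: h(0) = -4.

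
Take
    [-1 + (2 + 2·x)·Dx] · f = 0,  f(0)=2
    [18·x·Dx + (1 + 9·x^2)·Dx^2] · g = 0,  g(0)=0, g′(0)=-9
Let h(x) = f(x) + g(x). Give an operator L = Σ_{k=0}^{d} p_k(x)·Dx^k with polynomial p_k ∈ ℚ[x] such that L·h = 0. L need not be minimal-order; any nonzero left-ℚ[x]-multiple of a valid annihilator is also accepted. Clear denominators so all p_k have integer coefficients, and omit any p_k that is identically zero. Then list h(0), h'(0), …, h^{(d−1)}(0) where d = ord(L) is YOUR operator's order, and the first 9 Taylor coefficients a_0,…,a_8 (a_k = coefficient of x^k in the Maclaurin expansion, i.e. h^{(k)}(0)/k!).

f: a_k = 2, 1, -1/4, 1/8, -5/64, 7/128, -21/512, 33/1024, -429/16384, …
g: a_k = 0, -9, 0, 27, 0, -729/5, 0, 6561/7, 0, …
Weyl lclm of L_f,L_g ⇒ L₀ (ord ≤ 3).
L = (-36 - 90·x + 972·x^2 + 486·x^3)·Dx + (-75 - 144·x + 1818·x^2 + 3888·x^3 + 1701·x^4)·Dx^2 + (-2 + 70·x + 108·x^2 + 684·x^3 + 1134·x^4 + 486·x^5)·Dx^3  (order 3).
h: a_k = 2, -8, -1/4, 217/8, -5/64, -93277/640, -21/512, 6718695/7168, -429/16384, …
ICs: h(0) = 2, h′(0) = -8, h′′(0) = -1/2.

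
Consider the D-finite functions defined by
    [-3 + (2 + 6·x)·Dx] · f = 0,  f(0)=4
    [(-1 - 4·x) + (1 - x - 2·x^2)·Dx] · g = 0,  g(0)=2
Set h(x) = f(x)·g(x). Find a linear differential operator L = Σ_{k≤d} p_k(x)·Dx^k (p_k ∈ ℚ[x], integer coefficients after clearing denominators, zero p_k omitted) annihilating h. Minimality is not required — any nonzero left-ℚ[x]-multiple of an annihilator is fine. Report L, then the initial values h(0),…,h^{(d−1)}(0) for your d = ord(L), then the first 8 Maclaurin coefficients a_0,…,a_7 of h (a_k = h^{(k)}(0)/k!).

L = (5 + 11·x + 18·x^2) + (-2 - 4·x + 10·x^2 + 12·x^3)·Dx  (order 1).
h: a_k = 8, 20, 27, 161/2, 1747/16, 10347/32, 54031/128, 345785/256, …
ICs: h(0) = 8.

f: a_k = 4, 6, -9/2, 27/4, -405/32, 1701/64, -15309/256, 72171/512, …
g: a_k = 2, 2, 6, 10, 22, 42, 86, 170, …
Product ⇒ symmetric product L₀, ord ≤ 1.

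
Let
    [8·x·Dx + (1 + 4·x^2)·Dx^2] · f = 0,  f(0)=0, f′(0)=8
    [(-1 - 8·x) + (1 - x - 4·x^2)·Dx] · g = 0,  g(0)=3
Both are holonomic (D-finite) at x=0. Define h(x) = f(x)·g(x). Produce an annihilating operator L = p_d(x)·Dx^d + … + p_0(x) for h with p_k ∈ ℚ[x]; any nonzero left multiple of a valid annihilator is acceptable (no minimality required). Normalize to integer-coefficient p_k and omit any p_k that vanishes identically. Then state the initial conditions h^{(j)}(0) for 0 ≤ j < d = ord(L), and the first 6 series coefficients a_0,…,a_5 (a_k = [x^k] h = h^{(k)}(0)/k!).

f: a_k = 0, 8, 0, -32/3, 0, 128/5, …
g: a_k = 3, 3, 15, 27, 87, 195, …
h₀=f·g: eliminate ⇒ L₀, order ≤ 2·1.
L = (8 + 8·x + 96·x^2) + (2 + 8·x + 16·x^2 + 96·x^3)·Dx + (-1 + x + 4·x^3 + 16·x^4)·Dx^2  (order 2).
h: a_k = 0, 24, 24, 88, 184, 3064/5, …
ICs: h(0) = 0, h′(0) = 24.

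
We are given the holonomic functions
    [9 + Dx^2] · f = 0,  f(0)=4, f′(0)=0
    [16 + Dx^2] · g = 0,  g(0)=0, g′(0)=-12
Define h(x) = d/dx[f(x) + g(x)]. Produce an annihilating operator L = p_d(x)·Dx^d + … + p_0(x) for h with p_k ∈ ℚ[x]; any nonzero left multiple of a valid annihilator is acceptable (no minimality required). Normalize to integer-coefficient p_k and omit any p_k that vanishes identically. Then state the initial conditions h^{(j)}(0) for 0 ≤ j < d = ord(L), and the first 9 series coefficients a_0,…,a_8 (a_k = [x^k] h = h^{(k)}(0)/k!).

f: a_k = 4, 0, -18, 0, 27/2, 0, -81/20, 0, 729/1120, …
g: a_k = 0, -12, 0, 32, 0, -128/5, 0, 1024/105, 0, …
L₀ := lclm(L_f,L_g); ord L₀ ≤ 2+2.
Derive L from L₀ (diff closure).
L = 144 + 25·Dx^2 + Dx^4  (order 4).
h: a_k = -12, -36, 96, 54, -128, -243/10, 1024/15, 729/140, -2048/105, …
ICs: h(0) = -12, h′(0) = -36, h′′(0) = 192, h′′′(0) = 324.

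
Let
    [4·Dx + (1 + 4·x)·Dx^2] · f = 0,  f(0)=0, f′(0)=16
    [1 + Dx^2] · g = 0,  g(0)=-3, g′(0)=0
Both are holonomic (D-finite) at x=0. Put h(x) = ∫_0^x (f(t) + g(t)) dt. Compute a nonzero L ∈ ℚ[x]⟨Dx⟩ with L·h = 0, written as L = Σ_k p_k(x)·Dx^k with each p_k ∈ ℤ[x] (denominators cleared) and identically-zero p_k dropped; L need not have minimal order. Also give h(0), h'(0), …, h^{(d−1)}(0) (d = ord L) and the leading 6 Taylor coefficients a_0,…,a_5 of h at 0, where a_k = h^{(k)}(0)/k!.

L = (388 + 32·x + 64·x^2)·Dx^2 + (33 + 140·x + 48·x^2 + 64·x^3)·Dx^3 + (388 + 32·x + 64·x^2)·Dx^4 + (33 + 140·x + 48·x^2 + 64·x^3)·Dx^5  (order 5).
h: a_k = 0, -3, 8, -61/6, 64/3, -2049/40, …
ICs: h(0) = 0, h′(0) = -3, h′′(0) = 16, h′′′(0) = -61, h′′′′(0) = 512.

f: a_k = 0, 16, -32, 256/3, -256, 4096/5, …
g: a_k = -3, 0, 3/2, 0, -1/8, 0, …
h₀=f+g: left-lcm gives L₀, ord ≤ 4.
Integrate: L := L₀·Dx.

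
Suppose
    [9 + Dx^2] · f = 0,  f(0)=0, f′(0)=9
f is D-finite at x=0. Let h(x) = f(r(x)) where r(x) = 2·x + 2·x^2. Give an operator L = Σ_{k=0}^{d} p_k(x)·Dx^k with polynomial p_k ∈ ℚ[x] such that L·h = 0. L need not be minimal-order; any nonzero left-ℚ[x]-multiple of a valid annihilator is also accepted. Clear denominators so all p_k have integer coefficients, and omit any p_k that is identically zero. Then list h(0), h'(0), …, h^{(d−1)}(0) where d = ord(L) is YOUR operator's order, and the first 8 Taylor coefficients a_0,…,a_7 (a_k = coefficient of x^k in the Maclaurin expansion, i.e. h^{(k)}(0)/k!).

f: a_k = 0, 9, 0, -27/2, 0, 243/40, 0, -729/560, …
Change of var in L_f (x↦r) gives L₀.
L = (36 + 216·x + 432·x^2 + 288·x^3) - 2·Dx + (1 + 2·x)·Dx^2  (order 2).
h: a_k = 0, 18, 18, -108, -324, -648/5, 864, 62208/35, …
ICs: h(0) = 0, h′(0) = 18.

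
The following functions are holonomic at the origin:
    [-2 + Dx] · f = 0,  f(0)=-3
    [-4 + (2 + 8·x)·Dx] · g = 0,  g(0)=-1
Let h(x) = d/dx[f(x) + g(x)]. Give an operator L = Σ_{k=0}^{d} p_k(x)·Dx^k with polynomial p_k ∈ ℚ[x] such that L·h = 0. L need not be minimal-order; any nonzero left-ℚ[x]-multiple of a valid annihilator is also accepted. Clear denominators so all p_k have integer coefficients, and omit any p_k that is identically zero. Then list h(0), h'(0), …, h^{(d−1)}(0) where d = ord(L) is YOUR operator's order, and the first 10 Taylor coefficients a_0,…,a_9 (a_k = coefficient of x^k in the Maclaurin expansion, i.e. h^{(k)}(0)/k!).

f: a_k = -3, -6, -6, -4, -2, -4/5, -4/15, -8/105, -2/105, -4/945, …
g: a_k = -1, -2, 2, -4, 10, -28, 84, -264, 858, -2860, …
f+g: L₀ = lclm(L_f,L_g), ord ≤ 1+1.
h=h₀': d/dx-closure on L₀ ⇒ L.
L = (-8 - 8·x) + (2 - 8·x - 16·x^2)·Dx + (1 + 6·x + 8·x^2)·Dx^2  (order 2).
h: a_k = -8, -8, -24, 32, -144, 2512/5, -27728/15, 720704/105, -2702704/105, 91891792/945, …
ICs: h(0) = -8, h′(0) = -8.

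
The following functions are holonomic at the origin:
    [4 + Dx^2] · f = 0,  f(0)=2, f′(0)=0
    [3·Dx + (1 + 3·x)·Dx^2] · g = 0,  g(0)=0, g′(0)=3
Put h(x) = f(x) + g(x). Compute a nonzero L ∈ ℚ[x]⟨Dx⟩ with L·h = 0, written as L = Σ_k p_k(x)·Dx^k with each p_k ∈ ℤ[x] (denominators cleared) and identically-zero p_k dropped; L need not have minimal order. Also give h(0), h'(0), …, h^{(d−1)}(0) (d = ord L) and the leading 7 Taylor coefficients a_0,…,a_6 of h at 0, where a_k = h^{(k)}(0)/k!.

L = (348 + 144·x + 216·x^2)·Dx + (44 + 180·x + 216·x^2 + 216·x^3)·Dx^2 + (87 + 36·x + 54·x^2)·Dx^3 + (11 + 45·x + 54·x^2 + 54·x^3)·Dx^4  (order 4).
h: a_k = 2, 3, -17/2, 9, -227/12, 243/5, -10951/90, …
ICs: h(0) = 2, h′(0) = 3, h′′(0) = -17, h′′′(0) = 54.

f: a_k = 2, 0, -4, 0, 4/3, 0, -8/45, …
g: a_k = 0, 3, -9/2, 9, -81/4, 243/5, -243/2, …
h₀=f+g: left-lcm gives L₀, ord ≤ 4.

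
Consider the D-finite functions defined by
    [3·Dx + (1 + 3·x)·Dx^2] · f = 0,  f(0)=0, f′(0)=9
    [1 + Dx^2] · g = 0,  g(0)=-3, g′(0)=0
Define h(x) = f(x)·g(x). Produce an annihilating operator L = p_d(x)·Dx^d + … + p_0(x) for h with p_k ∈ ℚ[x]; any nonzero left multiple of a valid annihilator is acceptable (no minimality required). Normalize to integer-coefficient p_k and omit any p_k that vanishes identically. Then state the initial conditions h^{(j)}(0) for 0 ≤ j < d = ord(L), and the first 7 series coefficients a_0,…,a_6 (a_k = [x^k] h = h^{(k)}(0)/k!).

f: a_k = 0, 9, -27/2, 27, -243/4, 729/5, -729/2, …
g: a_k = -3, 0, 3/2, 0, -1/8, 0, 1/240, …
h₀=f·g: eliminate ⇒ L₀, order ≤ 2·2.
L = (-203 - 222·x - 189·x^2 + 432·x^3 + 324·x^4) + (-84 - 108·x + 648·x^2 + 648·x^3)·Dx + (-208 - 228·x - 54·x^2 + 864·x^3 + 648·x^4)·Dx^2 + (-84 - 108·x + 648·x^2 + 648·x^3)·Dx^3 + (-5 - 6·x + 135·x^2 + 432·x^3 + 324·x^4)·Dx^4  (order 4).
h: a_k = 0, -27, 81/2, -135/2, 162, -15921/40, 16065/16, …
ICs: h(0) = 0, h′(0) = -27, h′′(0) = 81, h′′′(0) = -405.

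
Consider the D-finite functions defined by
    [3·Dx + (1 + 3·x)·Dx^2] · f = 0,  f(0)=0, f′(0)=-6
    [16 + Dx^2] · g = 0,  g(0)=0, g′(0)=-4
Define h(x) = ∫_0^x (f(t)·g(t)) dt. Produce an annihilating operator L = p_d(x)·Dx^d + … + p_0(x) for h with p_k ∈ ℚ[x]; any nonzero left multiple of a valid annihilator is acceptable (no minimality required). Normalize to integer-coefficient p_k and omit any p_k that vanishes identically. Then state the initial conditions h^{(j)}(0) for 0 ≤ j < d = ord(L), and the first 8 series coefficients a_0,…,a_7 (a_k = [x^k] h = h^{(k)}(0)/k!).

L = (2272 + 127488·x + 781056·x^2 + 1769472·x^3 + 1327104·x^4)·Dx + (4416 + 50112·x + 165888·x^2 + 165888·x^3)·Dx^2 + (1022 + 19392·x + 102816·x^2 + 221184·x^3 + 165888·x^4)·Dx^3 + (276 + 3132·x + 10368·x^2 + 10368·x^3)·Dx^4 + (55 + 714·x + 3375·x^2 + 6912·x^3 + 5184·x^4)·Dx^5  (order 5).
h: a_k = 0, 0, 0, 8, -9, 8/5, -11, 248/7, …
ICs: h(0) = 0, h′(0) = 0, h′′(0) = 0, h′′′(0) = 48, h′′′′(0) = -216.

f: a_k = 0, -6, 9, -18, 81/2, -486/5, 243, -4374/7, …
g: a_k = 0, -4, 0, 32/3, 0, -128/15, 0, 1024/315, …
Sym-product of L_f,L_g gives L₀ (≤ ord 4).
h=∫₀ˣh₀: take L = L₀·Dx.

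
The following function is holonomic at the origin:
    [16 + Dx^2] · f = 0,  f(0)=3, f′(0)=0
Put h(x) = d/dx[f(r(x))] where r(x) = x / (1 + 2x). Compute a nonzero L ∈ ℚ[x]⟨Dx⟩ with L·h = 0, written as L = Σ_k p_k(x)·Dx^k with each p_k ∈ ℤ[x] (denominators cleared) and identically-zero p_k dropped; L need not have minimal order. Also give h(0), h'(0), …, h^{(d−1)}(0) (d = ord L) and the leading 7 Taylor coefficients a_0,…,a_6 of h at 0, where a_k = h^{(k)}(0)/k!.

L = (40 + 96·x + 96·x^2) + (12 + 72·x + 144·x^2 + 96·x^3)·Dx + (1 + 8·x + 24·x^2 + 32·x^3 + 16·x^4)·Dx^2  (order 2).
h: a_k = 0, -48, 288, -1024, 2560, -19712/5, -10752/5, …
ICs: h(0) = 0, h′(0) = -48.

f: a_k = 3, 0, -24, 0, 32, 0, -256/15, …
Substitute x→r, Dx→(1/r')Dx; clear ⇒ L₀.
Differentiate: ansatz ord ≤ ord L₀ ⇒ L.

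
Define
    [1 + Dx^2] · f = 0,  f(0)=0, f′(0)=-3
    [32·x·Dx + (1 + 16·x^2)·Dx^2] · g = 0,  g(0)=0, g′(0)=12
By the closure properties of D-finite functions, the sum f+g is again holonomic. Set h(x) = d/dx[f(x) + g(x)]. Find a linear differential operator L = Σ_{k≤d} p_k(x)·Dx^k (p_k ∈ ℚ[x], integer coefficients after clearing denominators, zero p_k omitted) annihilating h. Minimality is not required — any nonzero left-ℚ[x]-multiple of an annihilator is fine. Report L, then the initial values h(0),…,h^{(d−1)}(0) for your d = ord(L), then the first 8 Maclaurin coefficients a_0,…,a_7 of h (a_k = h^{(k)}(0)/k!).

L = (-6112·x + 99328·x^3 + 8192·x^5) + (-31 + 1072·x^2 + 25344·x^4 + 4096·x^6)·Dx + (-6112·x + 99328·x^3 + 8192·x^5)·Dx^2 + (-31 + 1072·x^2 + 25344·x^4 + 4096·x^6)·Dx^3  (order 3).
h: a_k = 9, 0, -381/2, 0, 24575/8, 0, -11796479/240, 0, …
ICs: h(0) = 9, h′(0) = 0, h′′(0) = -381.

f: a_k = 0, -3, 0, 1/2, 0, -1/40, 0, 1/1680, …
g: a_k = 0, 12, 0, -64, 0, 3072/5, 0, -49152/7, …
h₀=f+g: left-lcm gives L₀, ord ≤ 4.
h₀' ⇒ L via d/dx closure of L₀.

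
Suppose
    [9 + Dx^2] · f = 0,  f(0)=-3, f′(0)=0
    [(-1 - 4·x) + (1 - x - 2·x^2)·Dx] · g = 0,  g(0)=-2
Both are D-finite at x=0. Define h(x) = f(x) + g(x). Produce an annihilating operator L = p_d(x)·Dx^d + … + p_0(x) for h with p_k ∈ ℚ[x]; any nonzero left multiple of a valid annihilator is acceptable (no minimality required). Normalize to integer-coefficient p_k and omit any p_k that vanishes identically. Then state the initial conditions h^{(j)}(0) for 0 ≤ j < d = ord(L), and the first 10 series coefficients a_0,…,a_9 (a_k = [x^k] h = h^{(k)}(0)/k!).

f: a_k = -3, 0, 27/2, 0, -81/8, 0, 243/80, 0, -2187/4480, 0, …
g: a_k = -2, -2, -6, -10, -22, -42, -86, -170, -342, -682, …
h₀=f+g: left-lcm gives L₀, ord ≤ 3.
L = (-117 - 486·x - 135·x^2 - 360·x^3 - 540·x^4 - 432·x^5) + (45 - 63·x - 81·x^2 + 153·x^3 + 18·x^4 - 324·x^5 - 216·x^6)·Dx + (-13 - 54·x - 15·x^2 - 40·x^3 - 60·x^4 - 48·x^5)·Dx^2 + (5 - 7·x - 9·x^2 + 17·x^3 + 2·x^4 - 36·x^5 - 24·x^6)·Dx^3  (order 3).
h: a_k = -5, -2, 15/2, -10, -257/8, -42, -6637/80, -170, -1534347/4480, -682, …
ICs: h(0) = -5, h′(0) = -2, h′′(0) = 15.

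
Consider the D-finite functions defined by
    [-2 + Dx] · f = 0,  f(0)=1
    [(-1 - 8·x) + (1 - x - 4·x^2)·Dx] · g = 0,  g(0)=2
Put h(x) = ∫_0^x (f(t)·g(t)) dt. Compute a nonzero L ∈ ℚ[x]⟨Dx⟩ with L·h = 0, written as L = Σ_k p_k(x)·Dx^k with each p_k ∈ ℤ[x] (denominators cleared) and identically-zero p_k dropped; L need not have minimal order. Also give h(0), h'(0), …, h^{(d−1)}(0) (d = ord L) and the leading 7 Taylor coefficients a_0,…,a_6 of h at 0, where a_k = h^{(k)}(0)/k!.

f: a_k = 1, 2, 2, 4/3, 2/3, 4/15, 4/45, …
g: a_k = 2, 2, 10, 18, 58, 130, 362, …
h₀=f·g: eliminate ⇒ L₀, order ≤ 1·1.
h=∫₀ˣh₀: take L = L₀·Dx.
L = (3 + 6·x - 8·x^2)·Dx + (-1 + x + 4·x^2)·Dx^2  (order 2).
h: a_k = 0, 2, 3, 6, 67/6, 118/5, 743/15, …
ICs: h(0) = 0, h′(0) = 2.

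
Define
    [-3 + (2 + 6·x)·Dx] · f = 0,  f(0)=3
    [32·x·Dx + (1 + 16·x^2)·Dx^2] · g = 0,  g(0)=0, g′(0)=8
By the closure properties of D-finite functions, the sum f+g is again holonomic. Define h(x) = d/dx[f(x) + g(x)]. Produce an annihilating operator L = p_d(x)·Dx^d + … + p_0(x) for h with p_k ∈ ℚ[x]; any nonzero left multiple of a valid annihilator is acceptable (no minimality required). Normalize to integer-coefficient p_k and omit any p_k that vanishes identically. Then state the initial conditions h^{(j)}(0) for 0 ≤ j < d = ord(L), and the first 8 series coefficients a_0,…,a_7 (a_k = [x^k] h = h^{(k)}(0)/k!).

f: a_k = 3, 9/2, -27/8, 81/16, -1215/128, 5103/256, -45927/1024, 216513/2048, …
g: a_k = 0, 8, 0, -128/3, 0, 2048/5, 0, -32768/7, …
L₀ := lclm(L_f,L_g); ord L₀ ≤ 1+2.
h₀' ⇒ L via d/dx closure of L₀.
L = (-192 - 1440·x + 9216·x^2 + 13824·x^3) + (-155 - 768·x + 4128·x^2 + 36864·x^3 + 48384·x^4)·Dx + (-6 + 110·x + 576·x^2 + 2624·x^3 + 10752·x^4 + 13824·x^5)·Dx^2  (order 2).
h: a_k = 25/2, -27/4, -1805/16, -1215/32, 549803/256, -137781/512, -65593273/2048, -8444007/4096, …
ICs: h(0) = 25/2, h′(0) = -27/4.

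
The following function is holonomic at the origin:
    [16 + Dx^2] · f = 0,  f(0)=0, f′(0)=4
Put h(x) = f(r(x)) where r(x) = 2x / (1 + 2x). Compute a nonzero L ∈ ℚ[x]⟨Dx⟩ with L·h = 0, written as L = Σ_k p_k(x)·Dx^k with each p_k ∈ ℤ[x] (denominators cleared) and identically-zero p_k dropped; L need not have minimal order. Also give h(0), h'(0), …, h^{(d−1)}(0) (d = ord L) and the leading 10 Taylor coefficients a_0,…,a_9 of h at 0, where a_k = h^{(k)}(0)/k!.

f: a_k = 0, 4, 0, -32/3, 0, 128/15, 0, -1024/315, 0, 2048/2835, …
f∘r: x↦r, Dx↦Dx/r' in L_f ⇒ L₀.
L = 64 + (4 + 24·x + 48·x^2 + 32·x^3)·Dx + (1 + 8·x + 24·x^2 + 32·x^3 + 16·x^4)·Dx^2  (order 2).
h: a_k = 0, 8, -16, -160/3, 448, -24704/15, 3840, -1260032/315, -644096/45, 61650944/567, …
ICs: h(0) = 0, h′(0) = 8.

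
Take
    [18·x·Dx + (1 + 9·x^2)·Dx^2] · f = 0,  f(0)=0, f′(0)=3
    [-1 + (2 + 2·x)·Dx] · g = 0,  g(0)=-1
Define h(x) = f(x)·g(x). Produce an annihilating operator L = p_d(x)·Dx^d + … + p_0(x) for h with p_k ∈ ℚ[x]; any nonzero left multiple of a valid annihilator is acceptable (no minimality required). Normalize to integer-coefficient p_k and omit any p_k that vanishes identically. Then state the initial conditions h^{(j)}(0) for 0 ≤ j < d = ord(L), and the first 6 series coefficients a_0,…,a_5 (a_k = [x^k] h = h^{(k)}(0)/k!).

f: a_k = 0, 3, 0, -9, 0, 243/5, …
g: a_k = -1, -1/2, 1/8, -1/16, 5/128, -7/256, …
L₀ := L_f ⊗_s L_g (sym. prod.), ord ≤ 2.
L = (3 - 36·x - 9·x^2) + (-4 + 68·x + 108·x^2 + 36·x^3)·Dx + (4 + 8·x + 40·x^2 + 72·x^3 + 36·x^4)·Dx^2  (order 2).
h: a_k = 0, -3, -3/2, 75/8, 69/16, -31749/640, …
ICs: h(0) = 0, h′(0) = -3.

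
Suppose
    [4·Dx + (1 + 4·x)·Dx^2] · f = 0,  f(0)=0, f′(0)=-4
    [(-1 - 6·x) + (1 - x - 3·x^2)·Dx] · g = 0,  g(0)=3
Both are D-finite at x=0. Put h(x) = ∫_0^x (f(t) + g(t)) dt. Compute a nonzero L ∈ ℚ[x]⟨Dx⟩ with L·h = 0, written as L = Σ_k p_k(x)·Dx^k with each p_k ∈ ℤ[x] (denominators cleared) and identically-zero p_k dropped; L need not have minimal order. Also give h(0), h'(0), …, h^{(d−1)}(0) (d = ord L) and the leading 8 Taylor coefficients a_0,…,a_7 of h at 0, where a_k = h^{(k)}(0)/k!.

f: a_k = 0, -4, 8, -64/3, 64, -1024/5, 2048/3, -16384/7, …
g: a_k = 3, 3, 12, 21, 57, 120, 291, 651, …
Sum ⇒ L₀ = lclm(L_f,L_g) in ℚ(x)⟨Dx⟩.
Integrate: L := L₀·Dx.
L = (-212 - 1072·x - 3144·x^2 - 2160·x^3 - 2592·x^4)·Dx^2 + (-5 - 248·x - 1922·x^2 - 4308·x^3 - 4464·x^4 - 4320·x^5)·Dx^3 + (6 + 53·x + 108·x^2 - 110·x^3 - 519·x^4 - 1044·x^5 - 864·x^6)·Dx^4  (order 4).
h: a_k = 0, 3, -1/2, 20/3, -1/12, 121/5, -212/15, 2921/21, …
ICs: h(0) = 0, h′(0) = 3, h′′(0) = -1, h′′′(0) = 40.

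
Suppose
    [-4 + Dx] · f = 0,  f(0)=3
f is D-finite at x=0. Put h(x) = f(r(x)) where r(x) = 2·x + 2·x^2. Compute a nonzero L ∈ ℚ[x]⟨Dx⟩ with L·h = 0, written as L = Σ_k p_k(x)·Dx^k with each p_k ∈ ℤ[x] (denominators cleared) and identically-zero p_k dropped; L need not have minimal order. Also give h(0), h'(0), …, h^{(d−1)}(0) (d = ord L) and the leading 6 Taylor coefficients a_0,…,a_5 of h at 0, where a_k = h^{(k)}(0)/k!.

L = (-8 - 16·x) + Dx  (order 1).
h: a_k = 3, 24, 120, 448, 1376, 18176/5, …
ICs: h(0) = 3.

f: a_k = 3, 12, 24, 32, 32, 128/5, …
f∘r: x↦r, Dx↦Dx/r' in L_f ⇒ L₀.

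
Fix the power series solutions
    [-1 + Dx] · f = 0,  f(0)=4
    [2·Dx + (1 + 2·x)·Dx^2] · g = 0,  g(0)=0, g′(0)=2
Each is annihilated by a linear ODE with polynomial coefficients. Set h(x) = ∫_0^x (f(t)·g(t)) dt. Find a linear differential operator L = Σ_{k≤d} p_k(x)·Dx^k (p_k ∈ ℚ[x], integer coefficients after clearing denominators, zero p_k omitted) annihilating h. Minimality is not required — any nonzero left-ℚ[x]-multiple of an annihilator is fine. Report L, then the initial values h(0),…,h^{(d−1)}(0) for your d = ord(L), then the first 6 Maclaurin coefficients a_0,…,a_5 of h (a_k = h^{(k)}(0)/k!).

L = (-1 + 2·x)·Dx - 4·x·Dx^2 + (1 + 2·x)·Dx^3  (order 3).
h: a_k = 0, 0, 4, 0, 5/3, -8/5, …
ICs: h(0) = 0, h′(0) = 0, h′′(0) = 8.

f: a_k = 4, 4, 2, 2/3, 1/6, 1/30, …
g: a_k = 0, 2, -2, 8/3, -4, 32/5, …
Product ⇒ symmetric product L₀, ord ≤ 2.
∫: right-multiply L₀ by Dx.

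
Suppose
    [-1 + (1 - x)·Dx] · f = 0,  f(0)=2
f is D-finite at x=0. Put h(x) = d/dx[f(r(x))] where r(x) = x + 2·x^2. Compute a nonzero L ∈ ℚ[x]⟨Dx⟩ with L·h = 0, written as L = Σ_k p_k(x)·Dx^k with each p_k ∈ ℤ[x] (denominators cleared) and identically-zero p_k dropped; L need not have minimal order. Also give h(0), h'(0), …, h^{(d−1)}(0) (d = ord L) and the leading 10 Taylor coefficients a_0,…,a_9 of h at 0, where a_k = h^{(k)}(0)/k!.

f: a_k = 2, 2, 2, 2, 2, 2, 2, 2, 2, 2, …
Change of var in L_f (x↦r) gives L₀.
Derive L from L₀ (diff closure).
L = (6 + 12·x + 24·x^2) + (-1 - 3·x + 6·x^2 + 8·x^3)·Dx  (order 1).
h: a_k = 2, 12, 30, 88, 210, 516, 1190, 2736, 6138, 13660, …
ICs: h(0) = 2.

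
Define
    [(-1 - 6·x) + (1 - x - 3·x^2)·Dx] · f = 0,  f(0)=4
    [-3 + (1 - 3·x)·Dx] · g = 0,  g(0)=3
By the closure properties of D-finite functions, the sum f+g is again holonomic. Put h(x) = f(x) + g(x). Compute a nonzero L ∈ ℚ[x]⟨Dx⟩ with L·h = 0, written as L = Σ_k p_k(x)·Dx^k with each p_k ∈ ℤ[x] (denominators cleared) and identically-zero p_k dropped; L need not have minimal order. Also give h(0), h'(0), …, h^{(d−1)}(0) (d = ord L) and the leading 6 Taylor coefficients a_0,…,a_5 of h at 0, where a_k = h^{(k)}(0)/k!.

L = (6 - 108·x + 162·x^2 - 162·x^3) + (10 - 6·x - 108·x^2 + 270·x^3 - 324·x^4)·Dx + (-2 + 14·x - 33·x^2 + 18·x^3 + 54·x^4 - 81·x^5)·Dx^2  (order 2).
h: a_k = 7, 13, 43, 109, 319, 889, …
ICs: h(0) = 7, h′(0) = 13.

f: a_k = 4, 4, 16, 28, 76, 160, …
g: a_k = 3, 9, 27, 81, 243, 729, …
Sum ⇒ L₀ = lclm(L_f,L_g) in ℚ(x)⟨Dx⟩.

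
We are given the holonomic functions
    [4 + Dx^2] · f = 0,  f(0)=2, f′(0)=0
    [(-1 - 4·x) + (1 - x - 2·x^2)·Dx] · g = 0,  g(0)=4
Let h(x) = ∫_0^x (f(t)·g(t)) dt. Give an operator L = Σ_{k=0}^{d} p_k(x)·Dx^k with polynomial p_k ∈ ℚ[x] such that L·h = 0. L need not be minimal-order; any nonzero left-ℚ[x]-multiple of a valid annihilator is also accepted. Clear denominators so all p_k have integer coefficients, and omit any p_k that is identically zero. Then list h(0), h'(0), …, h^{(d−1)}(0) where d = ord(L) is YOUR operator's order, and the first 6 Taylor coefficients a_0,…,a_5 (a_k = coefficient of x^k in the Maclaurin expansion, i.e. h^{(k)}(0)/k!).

f: a_k = 2, 0, -4, 0, 4/3, 0, …
g: a_k = 4, 4, 12, 20, 44, 84, …
h₀=f·g: eliminate ⇒ L₀, order ≤ 2·1.
h=∫h₀ ⇒ L = L₀·Dx.
L = (4·x + 8·x^2)·Dx + (2 + 8·x)·Dx^2 + (-1 + x + 2·x^2)·Dx^3  (order 3).
h: a_k = 0, 8, 4, 8/3, 6, 136/15, …
ICs: h(0) = 0, h′(0) = 8, h′′(0) = 8.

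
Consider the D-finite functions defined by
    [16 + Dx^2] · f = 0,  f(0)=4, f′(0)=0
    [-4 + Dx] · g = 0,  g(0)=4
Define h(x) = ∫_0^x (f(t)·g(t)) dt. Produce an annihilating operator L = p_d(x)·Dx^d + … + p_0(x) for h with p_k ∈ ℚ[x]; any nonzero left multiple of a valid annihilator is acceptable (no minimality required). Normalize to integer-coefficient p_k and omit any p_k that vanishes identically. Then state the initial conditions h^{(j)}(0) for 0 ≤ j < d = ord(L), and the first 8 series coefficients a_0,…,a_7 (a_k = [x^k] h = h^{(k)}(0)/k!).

L = 32·Dx - 8·Dx^2 + Dx^3  (order 3).
h: a_k = 0, 16, 32, 0, -256/3, -2048/15, -4096/45, 0, …
ICs: h(0) = 0, h′(0) = 16, h′′(0) = 64.

f: a_k = 4, 0, -32, 0, 128/3, 0, -1024/45, 0, …
g: a_k = 4, 16, 32, 128/3, 128/3, 512/15, 1024/45, 4096/315, …
f·g: L₀ = L_f ⊗_s L_g, ord ≤ 2·1.
h=∫₀ˣh₀: take L = L₀·Dx.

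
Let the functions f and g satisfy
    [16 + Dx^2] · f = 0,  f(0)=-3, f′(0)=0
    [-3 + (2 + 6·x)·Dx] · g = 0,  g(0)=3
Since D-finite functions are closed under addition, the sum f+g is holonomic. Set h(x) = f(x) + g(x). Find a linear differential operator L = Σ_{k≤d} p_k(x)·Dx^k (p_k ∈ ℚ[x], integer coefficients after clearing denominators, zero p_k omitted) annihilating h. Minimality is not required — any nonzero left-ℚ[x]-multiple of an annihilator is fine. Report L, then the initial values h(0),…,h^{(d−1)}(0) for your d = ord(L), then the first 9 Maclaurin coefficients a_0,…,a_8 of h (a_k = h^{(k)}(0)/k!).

f: a_k = -3, 0, 24, 0, -32, 0, 256/15, 0, -512/105, …
g: a_k = 3, 9/2, -27/8, 81/16, -1215/128, 5103/256, -45927/1024, 216513/2048, -8444007/32768, …
Weyl lclm of L_f,L_g ⇒ L₀ (ord ≤ 3).
L = (-4368 - 18432·x - 27648·x^2) + (1760 + 17568·x + 55296·x^2 + 55296·x^3)·Dx + (-273 - 1152·x - 1728·x^2)·Dx^2 + (110 + 1098·x + 3456·x^2 + 3456·x^3)·Dx^3  (order 3).
h: a_k = 0, 9/2, 165/8, 81/16, -5311/128, 5103/256, -426761/15360, 216513/2048, -903397951/3440640, …
ICs: h(0) = 0, h′(0) = 9/2, h′′(0) = 165/4.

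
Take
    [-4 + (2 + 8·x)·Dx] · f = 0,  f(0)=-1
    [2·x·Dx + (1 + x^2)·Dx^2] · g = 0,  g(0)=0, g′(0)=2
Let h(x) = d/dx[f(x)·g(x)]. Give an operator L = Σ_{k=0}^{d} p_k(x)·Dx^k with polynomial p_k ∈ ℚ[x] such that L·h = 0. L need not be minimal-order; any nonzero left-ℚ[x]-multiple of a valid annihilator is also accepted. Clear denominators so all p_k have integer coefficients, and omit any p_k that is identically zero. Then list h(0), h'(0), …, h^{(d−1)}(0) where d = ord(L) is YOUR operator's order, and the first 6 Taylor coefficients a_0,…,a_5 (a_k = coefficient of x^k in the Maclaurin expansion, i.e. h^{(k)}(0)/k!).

L = (-10 + 40·x + 98·x^2 - 24·x^3 - 12·x^4) + (13 + 66·x + 117·x^2 + 226·x^3 - 84·x^4 - 48·x^5)·Dx + (3 + 23·x + 42·x^2 - x^3 + 23·x^4 - 24·x^5 - 16·x^6)·Dx^2  (order 2).
h: a_k = -2, -8, 14, -80/3, 274/3, -1624/5, …
ICs: h(0) = -2, h′(0) = -8.

f: a_k = -1, -2, 2, -4, 10, -28, …
g: a_k = 0, 2, 0, -2/3, 0, 2/5, …
Sym-product of L_f,L_g gives L₀ (≤ ord 2).
h=h₀': d/dx-closure on L₀ ⇒ L.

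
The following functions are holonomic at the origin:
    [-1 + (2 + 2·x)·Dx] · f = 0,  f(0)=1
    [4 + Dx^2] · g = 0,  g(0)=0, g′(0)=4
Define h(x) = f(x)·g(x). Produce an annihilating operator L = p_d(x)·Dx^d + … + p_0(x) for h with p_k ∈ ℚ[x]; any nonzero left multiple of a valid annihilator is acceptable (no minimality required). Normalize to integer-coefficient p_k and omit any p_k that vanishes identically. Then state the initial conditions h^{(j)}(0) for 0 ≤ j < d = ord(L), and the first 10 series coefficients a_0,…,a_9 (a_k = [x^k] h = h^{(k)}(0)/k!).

L = (19 + 32·x + 16·x^2) + (-4 - 4·x)·Dx + (4 + 8·x + 4·x^2)·Dx^2  (order 2).
h: a_k = 0, 4, 2, -19/6, -13/12, 341/480, 67/320, -7687/80640, -17/32256, -216983/23224320, …
ICs: h(0) = 0, h′(0) = 4.

f: a_k = 1, 1/2, -1/8, 1/16, -5/128, 7/256, -21/1024, 33/2048, -429/32768, 715/65536, …
g: a_k = 0, 4, 0, -8/3, 0, 8/15, 0, -16/315, 0, 8/2835, …
f·g: L₀ = L_f ⊗_s L_g, ord ≤ 1·2.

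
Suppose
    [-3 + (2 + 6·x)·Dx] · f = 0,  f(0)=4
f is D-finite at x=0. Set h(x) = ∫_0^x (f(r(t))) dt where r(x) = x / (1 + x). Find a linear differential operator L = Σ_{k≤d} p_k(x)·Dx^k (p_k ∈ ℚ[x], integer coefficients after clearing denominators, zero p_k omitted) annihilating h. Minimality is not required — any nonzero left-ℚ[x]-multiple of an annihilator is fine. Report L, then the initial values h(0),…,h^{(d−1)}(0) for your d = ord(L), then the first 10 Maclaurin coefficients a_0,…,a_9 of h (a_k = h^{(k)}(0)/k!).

L = -3·Dx + (2 + 10·x + 8·x^2)·Dx^2  (order 2).
h: a_k = 0, 4, 3, -7/2, 87/16, -1677/160, 3023/128, -106305/1792, 658335/4096, -11301055/24576, …
ICs: h(0) = 0, h′(0) = 4.

f: a_k = 4, 6, -9/2, 27/4, -405/32, 1701/64, -15309/256, 72171/512, -2814669/8192, 14073345/16384, …
Substitute x→r, Dx→(1/r')Dx; clear ⇒ L₀.
h=∫h₀ ⇒ L = L₀·Dx.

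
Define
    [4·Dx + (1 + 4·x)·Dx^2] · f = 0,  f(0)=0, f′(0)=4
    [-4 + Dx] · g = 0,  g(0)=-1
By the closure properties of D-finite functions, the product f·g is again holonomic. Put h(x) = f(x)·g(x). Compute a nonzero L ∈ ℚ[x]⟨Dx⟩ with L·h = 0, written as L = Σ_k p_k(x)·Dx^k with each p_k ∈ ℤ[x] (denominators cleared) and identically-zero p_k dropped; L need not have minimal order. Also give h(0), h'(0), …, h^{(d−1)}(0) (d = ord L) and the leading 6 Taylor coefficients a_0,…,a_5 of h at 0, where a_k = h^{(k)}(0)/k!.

f: a_k = 0, 4, -8, 64/3, -64, 1024/5, …
g: a_k = -1, -4, -8, -32/3, -32/3, -128/15, …
f·g: L₀ = L_f ⊗_s L_g, ord ≤ 2·1.
L = 64·x + (-4 - 32·x)·Dx + (1 + 4·x)·Dx^2  (order 2).
h: a_k = 0, -4, -8, -64/3, 0, -384/5, …
ICs: h(0) = 0, h′(0) = -4.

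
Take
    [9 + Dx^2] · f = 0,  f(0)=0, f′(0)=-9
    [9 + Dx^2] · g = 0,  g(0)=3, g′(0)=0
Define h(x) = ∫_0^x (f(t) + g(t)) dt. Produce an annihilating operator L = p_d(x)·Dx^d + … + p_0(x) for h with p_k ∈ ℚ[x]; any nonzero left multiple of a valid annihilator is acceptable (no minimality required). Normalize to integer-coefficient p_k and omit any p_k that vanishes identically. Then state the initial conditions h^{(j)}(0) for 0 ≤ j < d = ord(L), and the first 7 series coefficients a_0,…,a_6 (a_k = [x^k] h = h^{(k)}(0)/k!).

f: a_k = 0, -9, 0, 27/2, 0, -243/40, 0, …
g: a_k = 3, 0, -27/2, 0, 81/8, 0, -243/80, …
Weyl lclm of L_f,L_g ⇒ L₀ (ord ≤ 4).
Integrate: L := L₀·Dx.
L = 9·Dx + Dx^3  (order 3).
h: a_k = 0, 3, -9/2, -9/2, 27/8, 81/40, -81/80, …
ICs: h(0) = 0, h′(0) = 3, h′′(0) = -9.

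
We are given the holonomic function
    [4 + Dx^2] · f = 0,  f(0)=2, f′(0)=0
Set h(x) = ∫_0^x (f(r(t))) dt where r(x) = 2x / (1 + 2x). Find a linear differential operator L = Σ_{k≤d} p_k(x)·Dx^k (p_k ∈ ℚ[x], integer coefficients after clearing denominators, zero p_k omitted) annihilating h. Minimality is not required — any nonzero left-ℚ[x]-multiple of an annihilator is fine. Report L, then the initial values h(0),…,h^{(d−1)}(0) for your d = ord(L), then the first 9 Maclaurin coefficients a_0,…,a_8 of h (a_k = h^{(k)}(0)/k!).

f: a_k = 2, 0, -4, 0, 4/3, 0, -8/45, 0, 4/315, …
Change of var in L_f (x↦r) gives L₀.
h=∫h₀ ⇒ L = L₀·Dx.
L = 16·Dx + (4 + 24·x + 48·x^2 + 32·x^3)·Dx^2 + (1 + 8·x + 24·x^2 + 32·x^3 + 16·x^4)·Dx^3  (order 3).
h: a_k = 0, 2, 0, -16/3, 16, -512/15, 512/9, -2816/45, -128/5, …
ICs: h(0) = 0, h′(0) = 2, h′′(0) = 0.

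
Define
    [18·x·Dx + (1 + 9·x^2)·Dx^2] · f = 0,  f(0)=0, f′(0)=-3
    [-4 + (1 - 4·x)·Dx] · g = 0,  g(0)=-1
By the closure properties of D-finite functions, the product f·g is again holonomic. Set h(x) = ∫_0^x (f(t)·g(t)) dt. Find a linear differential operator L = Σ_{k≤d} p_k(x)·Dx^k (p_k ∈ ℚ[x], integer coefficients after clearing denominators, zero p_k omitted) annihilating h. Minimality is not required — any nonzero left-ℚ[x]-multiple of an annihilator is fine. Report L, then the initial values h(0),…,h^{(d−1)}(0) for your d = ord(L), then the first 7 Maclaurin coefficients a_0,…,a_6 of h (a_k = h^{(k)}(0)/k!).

L = 72·x·Dx + (8 - 18·x + 144·x^2)·Dx^2 + (-1 + 4·x - 9·x^2 + 36·x^3)·Dx^3  (order 3).
h: a_k = 0, 0, 3/2, 4, 39/4, 156/5, 1121/10, …
ICs: h(0) = 0, h′(0) = 0, h′′(0) = 3.

f: a_k = 0, -3, 0, 9, 0, -243/5, 0, …
g: a_k = -1, -4, -16, -64, -256, -1024, -4096, …
h₀=f·g: eliminate ⇒ L₀, order ≤ 2·1.
∫: right-multiply L₀ by Dx.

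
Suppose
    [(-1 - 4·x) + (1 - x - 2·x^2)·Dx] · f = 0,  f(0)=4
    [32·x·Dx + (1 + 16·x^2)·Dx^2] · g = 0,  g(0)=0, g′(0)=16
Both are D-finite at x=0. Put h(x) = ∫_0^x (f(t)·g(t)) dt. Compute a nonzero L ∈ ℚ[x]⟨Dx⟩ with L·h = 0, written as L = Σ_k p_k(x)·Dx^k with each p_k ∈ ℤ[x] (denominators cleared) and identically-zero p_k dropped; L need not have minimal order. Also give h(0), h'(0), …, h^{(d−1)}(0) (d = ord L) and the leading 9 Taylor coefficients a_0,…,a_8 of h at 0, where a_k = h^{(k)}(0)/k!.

f: a_k = 4, 4, 12, 20, 44, 84, 172, 340, 684, …
g: a_k = 0, 16, 0, -256/3, 0, 4096/5, 0, -65536/7, 0, …
h₀=f·g: eliminate ⇒ L₀, order ≤ 1·2.
Integrate: L := L₀·Dx.
L = (4 + 32·x + 192·x^2)·Dx + (2 - 24·x + 64·x^2 + 192·x^3)·Dx^2 + (-1 + x - 14·x^2 + 16·x^3 + 32·x^4)·Dx^3  (order 3).
h: a_k = 0, 0, 32, 64/3, -112/3, -64/15, 2464/5, 43712/105, -375656/105, …
ICs: h(0) = 0, h′(0) = 0, h′′(0) = 64.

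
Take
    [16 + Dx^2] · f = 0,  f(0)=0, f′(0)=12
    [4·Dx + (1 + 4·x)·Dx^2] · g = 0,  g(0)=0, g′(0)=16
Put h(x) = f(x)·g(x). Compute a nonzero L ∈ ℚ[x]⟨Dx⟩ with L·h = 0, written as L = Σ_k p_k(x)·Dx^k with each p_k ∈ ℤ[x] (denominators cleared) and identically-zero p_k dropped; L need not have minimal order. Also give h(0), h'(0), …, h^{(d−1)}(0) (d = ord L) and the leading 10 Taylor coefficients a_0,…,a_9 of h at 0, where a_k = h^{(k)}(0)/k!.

L = (-768 + 6144·x + 77824·x^2 + 262144·x^3 + 262144·x^4) + (256 + 5120·x + 24576·x^2 + 32768·x^3)·Dx + (1280·x + 10752·x^2 + 32768·x^3 + 32768·x^4)·Dx^2 + (16 + 320·x + 1536·x^2 + 2048·x^3)·Dx^3 + (3 + 56·x + 368·x^2 + 1024·x^3 + 1024·x^4)·Dx^4  (order 4).
h: a_k = 0, 0, 192, -384, 512, -2048, 22528/3, -126976/5, 1851392/21, -6553600/21, …
ICs: h(0) = 0, h′(0) = 0, h′′(0) = 384, h′′′(0) = -2304.

f: a_k = 0, 12, 0, -32, 0, 128/5, 0, -1024/105, 0, 2048/945, …
g: a_k = 0, 16, -32, 256/3, -256, 4096/5, -8192/3, 65536/7, -32768, 1048576/9, …
Product ⇒ symmetric product L₀, ord ≤ 4.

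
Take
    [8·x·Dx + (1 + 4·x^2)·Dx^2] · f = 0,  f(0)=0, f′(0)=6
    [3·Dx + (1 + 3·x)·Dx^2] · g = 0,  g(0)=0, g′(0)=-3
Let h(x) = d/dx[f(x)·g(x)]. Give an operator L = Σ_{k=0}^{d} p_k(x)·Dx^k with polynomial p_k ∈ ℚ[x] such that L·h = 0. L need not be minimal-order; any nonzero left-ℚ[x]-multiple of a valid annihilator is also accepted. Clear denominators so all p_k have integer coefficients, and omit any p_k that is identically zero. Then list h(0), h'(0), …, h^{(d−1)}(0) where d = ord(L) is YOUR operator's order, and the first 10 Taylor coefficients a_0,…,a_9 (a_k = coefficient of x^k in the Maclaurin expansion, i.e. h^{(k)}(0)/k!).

L = (1632 + 8496·x + 23040·x^2 + 110016·x^3 + 207360·x^4 + 269568·x^5 + 82944·x^7) + (418 + 6672·x + 44112·x^2 + 151488·x^3 + 393984·x^4 + 642816·x^5 + 725760·x^6 + 82944·x^7 + 290304·x^8)·Dx + (204 + 1844·x + 12096·x^2 + 47408·x^3 + 122880·x^4 + 240192·x^5 + 331776·x^6 + 361728·x^7 + 82944·x^8 + 165888·x^9)·Dx^2 + (25 + 246·x + 1217·x^2 + 4128·x^3 + 10624·x^4 + 22080·x^5 + 34272·x^6 + 41472·x^7 + 43776·x^8 + 13824·x^9 + 20736·x^10)·Dx^3  (order 3).
h: a_k = 0, -36, 81, -120, 855/2, -8316/5, 22869/5, -11952, 5154273/140, -4050892/35, …
ICs: h(0) = 0, h′(0) = -36, h′′(0) = 162.

f: a_k = 0, 6, 0, -8, 0, 96/5, 0, -384/7, 0, 512/3, …
g: a_k = 0, -3, 9/2, -9, 81/4, -243/5, 243/2, -2187/7, 6561/8, -2187, …
h₀=f·g: eliminate ⇒ L₀, order ≤ 2·2.
h=h₀': d/dx-closure on L₀ ⇒ L.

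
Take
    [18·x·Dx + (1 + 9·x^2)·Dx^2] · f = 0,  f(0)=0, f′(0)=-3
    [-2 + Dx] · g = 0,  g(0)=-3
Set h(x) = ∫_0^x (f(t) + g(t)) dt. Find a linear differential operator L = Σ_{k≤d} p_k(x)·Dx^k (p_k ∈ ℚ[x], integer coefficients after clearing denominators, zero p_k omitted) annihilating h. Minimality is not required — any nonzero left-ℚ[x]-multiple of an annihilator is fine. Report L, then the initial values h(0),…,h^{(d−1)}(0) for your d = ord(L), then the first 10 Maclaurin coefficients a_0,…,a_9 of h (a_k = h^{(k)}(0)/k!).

L = (18 - 36·x - 486·x^2 - 324·x^3)·Dx^2 + (-11 + 207·x^2 - 162·x^4)·Dx^3 + (1 + 9·x + 18·x^2 + 81·x^3 + 81·x^4)·Dx^4  (order 4).
h: a_k = 0, -3, -9/2, -2, 5/4, -2/5, -247/30, -4/105, 32797/840, -2/945, …
ICs: h(0) = 0, h′(0) = -3, h′′(0) = -9, h′′′(0) = -12.

f: a_k = 0, -3, 0, 9, 0, -243/5, 0, 2187/7, 0, -2187, …
g: a_k = -3, -6, -6, -4, -2, -4/5, -4/15, -8/105, -2/105, -4/945, …
f+g: L₀ = lclm(L_f,L_g), ord ≤ 2+1.
Integrate: L := L₀·Dx.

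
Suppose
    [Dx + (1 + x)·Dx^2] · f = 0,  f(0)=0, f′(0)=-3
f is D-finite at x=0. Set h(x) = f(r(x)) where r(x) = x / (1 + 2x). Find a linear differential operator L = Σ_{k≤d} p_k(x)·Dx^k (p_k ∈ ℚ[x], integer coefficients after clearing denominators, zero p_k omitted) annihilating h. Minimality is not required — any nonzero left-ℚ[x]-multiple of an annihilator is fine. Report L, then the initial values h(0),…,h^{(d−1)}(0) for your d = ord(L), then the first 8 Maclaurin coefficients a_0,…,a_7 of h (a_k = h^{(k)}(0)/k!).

L = (5 + 12·x)·Dx + (1 + 5·x + 6·x^2)·Dx^2  (order 2).
h: a_k = 0, -3, 15/2, -19, 195/4, -633/5, 665/2, -6177/7, …
ICs: h(0) = 0, h′(0) = -3.

f: a_k = 0, -3, 3/2, -1, 3/4, -3/5, 1/2, -3/7, …
Change of var in L_f (x↦r) gives L₀.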